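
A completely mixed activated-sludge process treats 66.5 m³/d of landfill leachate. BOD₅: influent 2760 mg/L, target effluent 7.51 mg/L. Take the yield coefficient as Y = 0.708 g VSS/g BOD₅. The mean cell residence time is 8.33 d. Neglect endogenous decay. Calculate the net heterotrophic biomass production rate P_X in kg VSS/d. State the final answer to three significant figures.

Since k_d ≈ 0, Y_obs = Y = 0.708 g VSS/g BOD₅.
Mass of BOD₅ removed per day: Q(S₀ − S) = 66.5 × 2752 g/m³ = 183.0 kg/d.
P_X = Y_obs · Q(S₀ − S) = 0.7080 × 183.0 = 129.6 kg VSS/d.

P_X ≈ 130 kg VSS/d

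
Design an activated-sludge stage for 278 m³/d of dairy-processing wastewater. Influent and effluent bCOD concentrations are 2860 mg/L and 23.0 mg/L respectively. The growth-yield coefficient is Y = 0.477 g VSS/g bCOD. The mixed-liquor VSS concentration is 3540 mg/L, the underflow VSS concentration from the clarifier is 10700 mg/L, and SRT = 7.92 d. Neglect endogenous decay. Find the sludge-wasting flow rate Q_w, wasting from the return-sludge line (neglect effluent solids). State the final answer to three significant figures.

With k_d = 0 the design equation reduces to V = Y Q (S₀−S) θ_c / X = 0.477 × 278 × (2860 − 23.0) × 7.92 / 3540 = 841.7 m³.
θ_c = V·X/(Q_w·X_r) when wasting from the recycle, so Q_w = V·X/(θ_c·X_r) = 841.7 × 3540 / (7.92 × 10700) = 35.16 m³/d.

Q_w ≈ 35.2 m³/d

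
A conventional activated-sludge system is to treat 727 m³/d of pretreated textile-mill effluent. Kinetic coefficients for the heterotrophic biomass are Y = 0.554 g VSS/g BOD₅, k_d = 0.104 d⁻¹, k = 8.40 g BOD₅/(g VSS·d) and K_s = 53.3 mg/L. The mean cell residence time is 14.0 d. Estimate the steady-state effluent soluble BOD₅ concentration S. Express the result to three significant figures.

Effluent substrate depends only on kinetics and SRT: S = K_s(1 + k_d θ_c) / [θ_c(Yk − k_d) − 1] = 53.3 × (1 + 0.104 × 14.0) / [14.0 × (0.554 × 8.40 − 0.104) − 1] = 130.9 / 62.69 = 2.088 mg/L.

S ≈ 2.09 mg/L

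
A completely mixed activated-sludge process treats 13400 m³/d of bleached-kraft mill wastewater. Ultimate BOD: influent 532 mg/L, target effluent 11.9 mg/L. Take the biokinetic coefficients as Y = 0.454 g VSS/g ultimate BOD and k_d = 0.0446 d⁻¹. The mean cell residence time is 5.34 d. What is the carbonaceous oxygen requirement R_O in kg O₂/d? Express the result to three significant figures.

R_O ≈ 3340 kg O₂/d

Observed yield with endogenous decay: Y_obs = Y / (1 + k_d·θ_c) = 0.454 / (1 + 0.0446 × 5.34) = 0.454 / 1.238 = 0.3667 g VSS/g ultimate BOD.
Substrate removed = Q·(S₀ − S) = 13400 m³/d × (532 − 11.9) g/m³ = 6.97×10^6 g/d = 6969 kg/d.
P_X = Y_obs·Q·(S₀ − S) = 0.3667 × 6969 = 2555 kg VSS/d.
R_O = Q·(S₀ − S) − 1.42·P_X = 6969 − 1.42 × 2555 = 3341 kg O₂/d.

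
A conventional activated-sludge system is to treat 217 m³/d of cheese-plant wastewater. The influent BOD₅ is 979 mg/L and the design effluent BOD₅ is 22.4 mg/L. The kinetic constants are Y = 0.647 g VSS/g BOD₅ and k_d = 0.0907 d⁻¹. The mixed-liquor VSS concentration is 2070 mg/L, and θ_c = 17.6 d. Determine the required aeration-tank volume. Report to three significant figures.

V ≈ 440 m³

Steady-state biomass mass balance: V·X·(1 + k_d·θ_c) = Y·Q·(S₀ − S)·θ_c, so V = 0.647 × 217 × (979 − 22.4) × 17.6 / [2070 × (1 + 0.0907 × 17.6)] = 2.36×10^6 / 5374 = 439.8 m³.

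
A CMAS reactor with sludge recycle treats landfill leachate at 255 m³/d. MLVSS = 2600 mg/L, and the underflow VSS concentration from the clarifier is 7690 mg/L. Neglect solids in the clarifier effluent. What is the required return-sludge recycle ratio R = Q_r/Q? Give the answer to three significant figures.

R ≈ 0.511

Mass balance around the secondary clarifier (neglecting effluent solids): R = X / (X_r − X) = 2600 / (7690 − 2600) = 0.5108.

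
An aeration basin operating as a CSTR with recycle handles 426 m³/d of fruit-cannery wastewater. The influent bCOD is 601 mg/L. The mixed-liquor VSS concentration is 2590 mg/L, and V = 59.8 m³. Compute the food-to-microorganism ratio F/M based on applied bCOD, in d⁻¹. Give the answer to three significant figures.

F/M = applied load / biomass = Q·S₀/(V·X) = 426 × 601 / (59.80 × 2590) = 1.653 d⁻¹.

F/M ≈ 1.65 d⁻¹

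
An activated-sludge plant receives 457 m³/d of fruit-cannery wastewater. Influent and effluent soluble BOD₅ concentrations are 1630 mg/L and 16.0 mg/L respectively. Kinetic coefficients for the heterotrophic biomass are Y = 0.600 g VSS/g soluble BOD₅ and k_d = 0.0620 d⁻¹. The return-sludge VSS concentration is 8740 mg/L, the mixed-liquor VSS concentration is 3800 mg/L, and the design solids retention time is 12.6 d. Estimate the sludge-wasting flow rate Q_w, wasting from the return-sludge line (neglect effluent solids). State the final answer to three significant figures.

Q_w ≈ 28.4 m³/d

Rearranging the biomass balance for a CMAS with decay, V = Y·Q·ΔS·θ_c / [X·(1+k_d θ_c)] = 0.600 × 457 × (1630 − 16.0) × 12.6 / [3800 × (1 + 0.0620 × 12.6)] = 5.58×10^6 / 6769 = 823.8 m³.
θ_c = V·X/(Q_w·X_r) when wasting from the recycle, so Q_w = V·X/(θ_c·X_r) = 823.8 × 3800 / (12.6 × 8740) = 28.43 m³/d.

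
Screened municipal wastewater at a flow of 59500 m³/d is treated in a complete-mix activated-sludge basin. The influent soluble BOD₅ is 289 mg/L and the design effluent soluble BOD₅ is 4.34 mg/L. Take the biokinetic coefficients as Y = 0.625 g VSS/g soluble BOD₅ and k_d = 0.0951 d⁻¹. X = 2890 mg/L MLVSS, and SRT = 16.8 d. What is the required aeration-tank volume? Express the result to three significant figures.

Steady-state biomass mass balance: V·X·(1 + k_d·θ_c) = Y·Q·(S₀ − S)·θ_c, so V = 0.625 × 59500 × (289 − 4.34) × 16.8 / [2890 × (1 + 0.0951 × 16.8)] = 1.78×10^8 / 7507 = 23689 m³.

V ≈ 23700 m³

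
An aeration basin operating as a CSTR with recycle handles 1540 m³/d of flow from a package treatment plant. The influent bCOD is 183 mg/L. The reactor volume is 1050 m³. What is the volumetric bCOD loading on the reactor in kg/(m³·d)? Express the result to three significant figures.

L_v = Q S₀ / V = 1540 × 183 × 10⁻³ / 1050 = 0.2684 kg/(m³·d).

L_v ≈ 0.268 kg bCOD/(m³·d)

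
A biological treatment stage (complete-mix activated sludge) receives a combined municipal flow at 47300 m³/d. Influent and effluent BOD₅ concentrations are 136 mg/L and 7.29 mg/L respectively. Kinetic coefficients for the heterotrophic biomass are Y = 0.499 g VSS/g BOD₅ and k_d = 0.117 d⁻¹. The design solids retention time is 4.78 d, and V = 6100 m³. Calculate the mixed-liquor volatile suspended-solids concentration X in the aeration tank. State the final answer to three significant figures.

X ≈ 1530 mg/L

From V·X·(1 + k_d·θ_c) = Y·Q·(S₀ − S)·θ_c: X = 0.499 × 47300 × (136 − 7.29) × 4.78 / [6100 × (1 + 0.117 × 4.78)] = 1527 mg/L.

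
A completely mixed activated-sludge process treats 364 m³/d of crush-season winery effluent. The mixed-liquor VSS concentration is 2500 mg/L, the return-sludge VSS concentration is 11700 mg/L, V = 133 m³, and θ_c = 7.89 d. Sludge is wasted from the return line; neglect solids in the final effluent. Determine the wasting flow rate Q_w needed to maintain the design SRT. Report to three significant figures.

Q_w ≈ 3.60 m³/d

Q_w = (V·X)/(θ_c X_r) = 133.0 × 2500 / (7.89 × 11700) = 3.602 m³/d.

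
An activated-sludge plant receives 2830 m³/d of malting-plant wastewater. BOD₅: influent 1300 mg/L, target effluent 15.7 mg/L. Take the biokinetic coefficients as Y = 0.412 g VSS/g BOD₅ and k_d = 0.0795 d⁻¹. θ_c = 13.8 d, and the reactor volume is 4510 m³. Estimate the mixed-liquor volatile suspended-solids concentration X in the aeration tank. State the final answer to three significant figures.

X ≈ 2180 mg/L

From V·X·(1 + k_d·θ_c) = Y·Q·(S₀ − S)·θ_c: X = 0.412 × 2830 × (1300 − 15.7) × 13.8 / [4510 × (1 + 0.0795 × 13.8)] = 2185 mg/L.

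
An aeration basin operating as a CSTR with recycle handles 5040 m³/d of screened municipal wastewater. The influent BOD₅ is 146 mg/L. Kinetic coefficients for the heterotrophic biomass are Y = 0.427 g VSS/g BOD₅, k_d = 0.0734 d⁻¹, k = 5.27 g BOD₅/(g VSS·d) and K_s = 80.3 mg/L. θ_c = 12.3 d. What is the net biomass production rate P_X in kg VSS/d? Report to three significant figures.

P_X ≈ 158 kg VSS/d

For a completely mixed reactor with recycle the Lawrence–McCarty relation gives S = K_s·(1 + k_d·θ_c) / [θ_c·(Y·k − k_d) − 1] = 80.3 × (1 + 0.0734 × 12.3) / [12.3 × (0.427 × 5.27 − 0.0734) − 1] = 152.8 / 25.78 = 5.928 mg/L.
The observed yield is Y_obs = Y/(1 + k_d·θ_c) = 0.427 / (1 + 0.0734 × 12.3) = 0.427 / 1.903 = 0.2244 g VSS per g BOD₅ removed.
ΔS = 146 − 5.93 = 140.1 mg/L, so the substrate removal rate is 5040 × 140.1/1000 = 706.0 kg BOD₅/d.
Net biomass production P_X = Y_obs × Q·(S₀ − S) = 0.2244 × 706.0 = 158.4 kg VSS/d.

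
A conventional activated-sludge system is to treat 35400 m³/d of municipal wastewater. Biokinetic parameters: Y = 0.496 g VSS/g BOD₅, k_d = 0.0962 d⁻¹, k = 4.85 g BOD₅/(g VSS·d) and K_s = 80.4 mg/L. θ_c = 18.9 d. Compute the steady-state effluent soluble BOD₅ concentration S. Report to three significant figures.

S ≈ 5.31 mg/L

From the Monod/SRT balance for a CMAS, S = K_s·(1+k_d θ_c)/[θ_c·(Y k − k_d) − 1] = 80.4 × (1 + 0.0962 × 18.9) / [18.9 × (0.496 × 4.85 − 0.0962) − 1] = 226.6 / 42.65 = 5.313 mg/L.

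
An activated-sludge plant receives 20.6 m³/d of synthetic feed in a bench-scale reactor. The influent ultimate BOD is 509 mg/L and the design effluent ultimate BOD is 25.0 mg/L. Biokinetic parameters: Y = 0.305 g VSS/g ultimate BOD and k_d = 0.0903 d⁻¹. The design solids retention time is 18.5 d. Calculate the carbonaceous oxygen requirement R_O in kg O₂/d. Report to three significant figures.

R_O ≈ 8.35 kg O₂/d

Correct the yield for decay: Y_obs = Y/(1 + k_d θ_c) = 0.305 / (1 + 0.0903 × 18.5) = 0.305 / 2.671 = 0.1142.
Mass of ultimate BOD removed per day: Q(S₀ − S) = 20.6 × 484.0 g/m³ = 9.970 kg/d.
P_X = Y_obs·Q·(S₀ − S) = 0.1142 × 9.970 = 1.139 kg VSS/d.
R_O = Q·ΔS − 1.42 P_X = 9.970 − 1.617 = 8.353 kg O₂/d.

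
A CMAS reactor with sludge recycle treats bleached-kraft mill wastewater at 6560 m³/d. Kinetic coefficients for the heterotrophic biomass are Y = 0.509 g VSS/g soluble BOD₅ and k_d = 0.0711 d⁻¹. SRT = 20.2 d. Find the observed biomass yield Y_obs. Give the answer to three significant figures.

Y_obs ≈ 0.209 g VSS/g soluble BOD₅

Observed yield with endogenous decay: Y_obs = Y / (1 + k_d·θ_c) = 0.509 / (1 + 0.0711 × 20.2) = 0.509 / 2.436 = 0.2089 g VSS/g soluble BOD₅.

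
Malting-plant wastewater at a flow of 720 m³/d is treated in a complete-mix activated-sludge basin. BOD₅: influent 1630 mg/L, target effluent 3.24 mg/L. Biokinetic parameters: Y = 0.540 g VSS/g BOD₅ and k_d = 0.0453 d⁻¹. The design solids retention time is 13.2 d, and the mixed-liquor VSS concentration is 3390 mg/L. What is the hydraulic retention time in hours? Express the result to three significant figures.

τ ≈ 51.4 h

From the SRT design equation V = Y Q (S₀−S) θ_c / [X (1 + k_d θ_c)] = 0.540 × 720 × (1630 − 3.24) × 13.2 / [3390 × (1 + 0.0453 × 13.2)] = 8.35×10^6 / 5417 = 1541 m³.
Hydraulic retention time τ = V/Q = 1541 / 720 = 2.141 d = 51.37 h.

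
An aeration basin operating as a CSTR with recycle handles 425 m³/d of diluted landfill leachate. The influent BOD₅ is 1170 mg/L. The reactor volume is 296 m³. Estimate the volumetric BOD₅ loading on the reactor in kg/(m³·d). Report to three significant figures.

L_v ≈ 1.68 kg BOD₅/(m³·d)

L_v = Q S₀ / V = 425 × 1170 × 10⁻³ / 296.0 = 1.680 kg/(m³·d).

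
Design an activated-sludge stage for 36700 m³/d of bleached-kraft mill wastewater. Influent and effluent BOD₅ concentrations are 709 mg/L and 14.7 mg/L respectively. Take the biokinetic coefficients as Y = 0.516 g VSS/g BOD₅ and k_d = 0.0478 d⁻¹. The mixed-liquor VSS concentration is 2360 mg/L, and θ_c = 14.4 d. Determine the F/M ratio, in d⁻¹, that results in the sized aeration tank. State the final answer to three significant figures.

Steady-state biomass mass balance: V·X·(1 + k_d·θ_c) = Y·Q·(S₀ − S)·θ_c, so V = 0.516 × 36700 × (709 − 14.7) × 14.4 / [2360 × (1 + 0.0478 × 14.4)] = 1.89×10^8 / 3984 = 47518 m³.
F/M = applied load / biomass = Q·S₀/(V·X) = 36700 × 709 / (47518 × 2360) = 0.2320 d⁻¹.

F/M ≈ 0.232 d⁻¹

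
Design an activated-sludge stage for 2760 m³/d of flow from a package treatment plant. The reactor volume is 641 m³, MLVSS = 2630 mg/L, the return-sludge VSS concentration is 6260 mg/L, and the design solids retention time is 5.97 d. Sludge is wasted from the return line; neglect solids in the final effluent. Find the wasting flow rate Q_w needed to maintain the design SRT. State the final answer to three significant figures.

Q_w ≈ 45.1 m³/d

Wasting from the return line (neglecting effluent solids): Q_w = V·X / (θ_c·X_r) = 641.0 × 2630 / (5.97 × 6260) = 45.11 m³/d.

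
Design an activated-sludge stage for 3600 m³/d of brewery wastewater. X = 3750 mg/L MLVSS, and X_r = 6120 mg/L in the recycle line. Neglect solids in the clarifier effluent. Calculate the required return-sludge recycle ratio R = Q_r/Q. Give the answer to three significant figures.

Solids balance on the clarifier gives (1+R)X = R·X_r, so R = X/(X_r − X) = 3750 / (6120 − 3750) = 1.582.

R ≈ 1.58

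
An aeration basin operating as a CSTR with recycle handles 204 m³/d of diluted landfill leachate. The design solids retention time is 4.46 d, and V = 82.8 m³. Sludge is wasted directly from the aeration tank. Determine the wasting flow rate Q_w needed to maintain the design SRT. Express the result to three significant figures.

Q_w ≈ 18.6 m³/d

With mixed-liquor wasting, θ_c = V/Q_w, so Q_w = V/θ_c = 82.80/4.46 = 18.57 m³/d.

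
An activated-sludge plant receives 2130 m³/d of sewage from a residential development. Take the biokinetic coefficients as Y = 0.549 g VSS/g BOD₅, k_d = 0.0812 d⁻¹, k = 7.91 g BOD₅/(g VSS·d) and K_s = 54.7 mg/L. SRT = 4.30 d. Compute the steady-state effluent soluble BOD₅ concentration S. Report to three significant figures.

Effluent substrate depends only on kinetics and SRT: S = K_s(1 + k_d θ_c) / [θ_c(Yk − k_d) − 1] = 54.7 × (1 + 0.0812 × 4.30) / [4.30 × (0.549 × 7.91 − 0.0812) − 1] = 73.80 / 17.32 = 4.260 mg/L.

S ≈ 4.26 mg/L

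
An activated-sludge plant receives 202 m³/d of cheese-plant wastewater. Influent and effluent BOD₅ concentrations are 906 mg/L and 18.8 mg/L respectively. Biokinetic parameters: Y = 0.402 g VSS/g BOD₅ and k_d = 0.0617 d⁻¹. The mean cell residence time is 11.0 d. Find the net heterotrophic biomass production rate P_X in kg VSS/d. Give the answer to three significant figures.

P_X ≈ 42.9 kg VSS/d

Observed yield with endogenous decay: Y_obs = Y / (1 + k_d·θ_c) = 0.402 / (1 + 0.0617 × 11.0) = 0.402 / 1.679 = 0.2395 g VSS/g BOD₅.
Substrate removed = Q·(S₀ − S) = 202 m³/d × (906 − 18.8) g/m³ = 1.79×10^5 g/d = 179.2 kg/d.
So the net sludge growth is P_X = 0.2395 × 179.2 = 42.92 kg VSS/d.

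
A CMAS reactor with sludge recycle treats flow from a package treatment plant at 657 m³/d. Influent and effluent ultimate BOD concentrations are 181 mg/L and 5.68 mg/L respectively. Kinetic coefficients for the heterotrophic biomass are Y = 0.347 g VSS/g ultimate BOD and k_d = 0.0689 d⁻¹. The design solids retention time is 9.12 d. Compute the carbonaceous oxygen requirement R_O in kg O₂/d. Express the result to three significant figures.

The observed yield is Y_obs = Y/(1 + k_d·θ_c) = 0.347 / (1 + 0.0689 × 9.12) = 0.347 / 1.628 = 0.2131 g VSS per g ultimate BOD removed.
Q·(S₀ − S) = 657 × (181 − 5.68) × 10⁻³ = 115.2 kg/d removed.
Net sludge production P_X = 0.2131 × 115.2 = 24.55 kg VSS/d.
Carbonaceous O₂ demand = substrate oxidised − cell-mass equivalent = 115.2 − 1.42 × 24.55 = 80.33 kg O₂/d.

R_O ≈ 80.3 kg O₂/d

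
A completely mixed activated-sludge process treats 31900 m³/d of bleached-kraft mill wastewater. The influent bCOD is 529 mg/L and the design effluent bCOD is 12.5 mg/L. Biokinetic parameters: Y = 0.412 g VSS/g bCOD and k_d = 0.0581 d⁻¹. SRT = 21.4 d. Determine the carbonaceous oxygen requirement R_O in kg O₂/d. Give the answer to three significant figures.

Y_obs = Y / (1 + k_d θ_c) = 0.412 / (1 + 0.0581 × 21.4) = 0.412 / 2.243 = 0.1837.
Substrate removed = Q·(S₀ − S) = 31900 m³/d × (529 − 12.5) g/m³ = 1.65×10^7 g/d = 16476 kg/d.
Biomass synthesised: P_X = Y_obs × 16476 = 3026 kg VSS/d.
R_O = Q·(S₀ − S) − 1.42·P_X = 16476 − 1.42 × 3026 = 12179 kg O₂/d.

R_O ≈ 12200 kg O₂/d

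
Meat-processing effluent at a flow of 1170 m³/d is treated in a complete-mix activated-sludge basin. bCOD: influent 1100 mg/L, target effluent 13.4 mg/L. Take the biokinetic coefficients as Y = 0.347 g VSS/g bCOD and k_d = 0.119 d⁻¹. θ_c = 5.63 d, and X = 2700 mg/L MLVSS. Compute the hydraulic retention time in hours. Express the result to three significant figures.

From the SRT design equation V = Y Q (S₀−S) θ_c / [X (1 + k_d θ_c)] = 0.347 × 1170 × (1100 − 13.4) × 5.63 / [2700 × (1 + 0.119 × 5.63)] = 2.48×10^6 / 4509 = 550.8 m³.
Hydraulic retention time τ = V/Q = 550.8 / 1170 = 0.4708 d = 11.30 h.

τ ≈ 11.3 h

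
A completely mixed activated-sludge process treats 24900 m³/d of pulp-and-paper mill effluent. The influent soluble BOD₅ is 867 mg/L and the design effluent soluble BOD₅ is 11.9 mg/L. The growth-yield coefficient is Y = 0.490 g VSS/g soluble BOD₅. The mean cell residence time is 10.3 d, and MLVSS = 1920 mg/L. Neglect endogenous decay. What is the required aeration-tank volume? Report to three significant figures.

V ≈ 56000 m³

V·X = Y·Q·ΔS·θ_c gives V = 0.490 × 24900 × (867 − 11.9) × 10.3 / 1920 = 55969 m³.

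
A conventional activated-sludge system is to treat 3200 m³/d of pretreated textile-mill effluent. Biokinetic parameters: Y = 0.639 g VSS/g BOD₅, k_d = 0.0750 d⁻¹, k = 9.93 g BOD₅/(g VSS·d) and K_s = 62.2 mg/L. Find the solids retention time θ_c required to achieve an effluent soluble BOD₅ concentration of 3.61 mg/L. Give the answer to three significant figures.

At the target effluent, Y k S/(K_s+S) = 0.639×9.93×3.61/65.81 = 0.3481 d⁻¹.
Then 1/θ_c = μ − k_d = 0.3481 − 0.0750 = 0.2731 d⁻¹, giving θ_c = 3.662 d.

θ_c ≈ 3.66 d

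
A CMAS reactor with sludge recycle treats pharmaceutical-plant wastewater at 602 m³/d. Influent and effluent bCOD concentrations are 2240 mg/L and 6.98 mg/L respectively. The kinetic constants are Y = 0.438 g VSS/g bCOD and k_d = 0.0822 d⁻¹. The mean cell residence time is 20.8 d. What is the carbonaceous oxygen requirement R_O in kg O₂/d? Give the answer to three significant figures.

R_O ≈ 1040 kg O₂/d

Observed yield with endogenous decay: Y_obs = Y / (1 + k_d·θ_c) = 0.438 / (1 + 0.0822 × 20.8) = 0.438 / 2.710 = 0.1616 g VSS/g bCOD.
Substrate removed = Q·(S₀ − S) = 602 m³/d × (2240 − 6.98) g/m³ = 1.34×10^6 g/d = 1344 kg/d.
P_X = Y_obs·Q·(S₀ − S) = 0.1616 × 1344 = 217.3 kg VSS/d.
Carbonaceous O₂ demand = substrate oxidised − cell-mass equivalent = 1344 − 1.42 × 217.3 = 1036 kg O₂/d.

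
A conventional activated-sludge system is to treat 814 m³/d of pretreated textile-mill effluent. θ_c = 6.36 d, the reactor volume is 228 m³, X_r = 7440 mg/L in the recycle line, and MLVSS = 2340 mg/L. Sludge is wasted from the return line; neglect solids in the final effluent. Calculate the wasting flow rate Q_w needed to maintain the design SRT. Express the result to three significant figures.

θ_c = V·X/(Q_w·X_r) when wasting from the recycle, so Q_w = V·X/(θ_c·X_r) = 228.0 × 2340 / (6.36 × 7440) = 11.28 m³/d.

Q_w ≈ 11.3 m³/d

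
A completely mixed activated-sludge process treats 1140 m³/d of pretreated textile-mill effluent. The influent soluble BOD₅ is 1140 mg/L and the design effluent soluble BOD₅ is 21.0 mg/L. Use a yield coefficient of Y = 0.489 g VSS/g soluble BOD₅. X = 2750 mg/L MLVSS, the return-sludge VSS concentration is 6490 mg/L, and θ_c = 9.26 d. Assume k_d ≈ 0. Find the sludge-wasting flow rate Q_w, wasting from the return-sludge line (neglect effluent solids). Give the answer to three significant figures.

With k_d = 0 the design equation reduces to V = Y Q (S₀−S) θ_c / X = 0.489 × 1140 × (1140 − 21.0) × 9.26 / 2750 = 2100 m³.
Q_w = (V·X)/(θ_c X_r) = 2100 × 2750 / (9.26 × 6490) = 96.12 m³/d.

Q_w ≈ 96.1 m³/d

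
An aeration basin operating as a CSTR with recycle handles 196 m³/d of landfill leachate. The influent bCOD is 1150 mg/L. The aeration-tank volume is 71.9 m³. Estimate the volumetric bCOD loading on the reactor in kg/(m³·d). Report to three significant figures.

Applied bCOD load per unit volume = Q·S₀/V = (196 × 1150/1000)/71.90 = 3.135 kg bCOD·m⁻³·d⁻¹.

L_v ≈ 3.13 kg bCOD/(m³·d)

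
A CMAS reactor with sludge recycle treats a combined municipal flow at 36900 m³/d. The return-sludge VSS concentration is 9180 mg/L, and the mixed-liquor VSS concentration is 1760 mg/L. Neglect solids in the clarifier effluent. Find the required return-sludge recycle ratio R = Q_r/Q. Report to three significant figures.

R ≈ 0.237

Mass balance around the secondary clarifier (neglecting effluent solids): R = X / (X_r − X) = 1760 / (9180 − 1760) = 0.2372.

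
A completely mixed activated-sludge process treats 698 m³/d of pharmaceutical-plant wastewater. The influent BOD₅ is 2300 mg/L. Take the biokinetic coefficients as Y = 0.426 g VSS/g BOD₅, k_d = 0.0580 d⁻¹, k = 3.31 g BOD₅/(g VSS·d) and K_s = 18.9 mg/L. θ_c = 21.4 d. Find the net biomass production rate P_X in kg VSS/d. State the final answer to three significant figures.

For a completely mixed reactor with recycle the Lawrence–McCarty relation gives S = K_s·(1 + k_d·θ_c) / [θ_c·(Y·k − k_d) − 1] = 18.9 × (1 + 0.0580 × 21.4) / [21.4 × (0.426 × 3.31 − 0.0580) − 1] = 42.36 / 27.93 = 1.516 mg/L.
The observed yield is Y_obs = Y/(1 + k_d·θ_c) = 0.426 / (1 + 0.0580 × 21.4) = 0.426 / 2.241 = 0.1901 g VSS per g BOD₅ removed.
Q·(S₀ − S) = 698 × (2300 − 1.52) × 10⁻³ = 1604 kg/d removed.
Net biomass production P_X = Y_obs × Q·(S₀ − S) = 0.1901 × 1604 = 304.9 kg VSS/d.

P_X ≈ 305 kg VSS/d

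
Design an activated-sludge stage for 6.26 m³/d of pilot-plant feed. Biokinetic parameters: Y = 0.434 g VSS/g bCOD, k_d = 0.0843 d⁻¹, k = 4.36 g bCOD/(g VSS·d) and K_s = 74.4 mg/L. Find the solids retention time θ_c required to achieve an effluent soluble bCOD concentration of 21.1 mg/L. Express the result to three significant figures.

θ_c ≈ 3.00 d

Specific growth rate at S = 21.1 mg/L: μ = YkS/(K_s+S) = 0.434·4.36·21.1/(74.4+21.1) = 0.4181 d⁻¹.
Then 1/θ_c = μ − k_d = 0.4181 − 0.0843 = 0.3338 d⁻¹, giving θ_c = 2.996 d.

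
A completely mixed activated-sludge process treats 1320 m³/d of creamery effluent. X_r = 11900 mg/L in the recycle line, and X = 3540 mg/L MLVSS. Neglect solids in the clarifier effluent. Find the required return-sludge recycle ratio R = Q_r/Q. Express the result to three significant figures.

R ≈ 0.423

R = Q_r/Q = X/(X_r − X) = 3540 / (11900 − 3540) = 0.4234.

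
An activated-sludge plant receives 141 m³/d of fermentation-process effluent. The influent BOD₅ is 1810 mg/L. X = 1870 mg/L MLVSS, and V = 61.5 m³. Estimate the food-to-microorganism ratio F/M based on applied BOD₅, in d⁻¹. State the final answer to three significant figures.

F/M ≈ 2.22 d⁻¹

F/M = Q·S₀ / (V·X) = 141 × 1810 / (61.50 × 1870) = 2.219 g BOD₅·(g VSS·d)⁻¹.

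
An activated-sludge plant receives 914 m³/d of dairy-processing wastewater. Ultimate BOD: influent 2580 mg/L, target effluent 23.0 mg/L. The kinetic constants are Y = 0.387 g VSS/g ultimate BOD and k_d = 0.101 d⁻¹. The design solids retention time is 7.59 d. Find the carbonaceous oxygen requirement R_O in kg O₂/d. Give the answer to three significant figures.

The observed yield is Y_obs = Y/(1 + k_d·θ_c) = 0.387 / (1 + 0.101 × 7.59) = 0.387 / 1.767 = 0.2191 g VSS per g ultimate BOD removed.
ΔS = 2580 − 23.0 = 2557 mg/L, so the substrate removal rate is 914 × 2557/1000 = 2337 kg ultimate BOD/d.
Net sludge production P_X = 0.2191 × 2337 = 512.0 kg VSS/d.
R_O = Q·ΔS − 1.42 P_X = 2337 − 727.0 = 1610 kg O₂/d.

R_O ≈ 1610 kg O₂/d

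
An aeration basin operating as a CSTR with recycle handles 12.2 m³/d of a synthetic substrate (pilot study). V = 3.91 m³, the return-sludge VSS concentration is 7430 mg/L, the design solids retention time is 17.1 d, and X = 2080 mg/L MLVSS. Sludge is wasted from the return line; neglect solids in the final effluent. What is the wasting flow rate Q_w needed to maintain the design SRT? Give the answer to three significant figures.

Q_w ≈ 0.0640 m³/d

θ_c = V·X/(Q_w·X_r) when wasting from the recycle, so Q_w = V·X/(θ_c·X_r) = 3.910 × 2080 / (17.1 × 7430) = 0.06401 m³/d.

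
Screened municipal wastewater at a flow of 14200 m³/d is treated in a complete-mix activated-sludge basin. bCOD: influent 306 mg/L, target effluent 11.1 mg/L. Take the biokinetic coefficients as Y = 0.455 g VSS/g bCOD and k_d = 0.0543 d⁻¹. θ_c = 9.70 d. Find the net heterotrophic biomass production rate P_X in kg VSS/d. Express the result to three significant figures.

P_X ≈ 1250 kg VSS/d

Correct the yield for decay: Y_obs = Y/(1 + k_d θ_c) = 0.455 / (1 + 0.0543 × 9.70) = 0.455 / 1.527 = 0.2980.
Substrate removed = Q·(S₀ − S) = 14200 m³/d × (306 − 11.1) g/m³ = 4.19×10^6 g/d = 4188 kg/d.
P_X = Y_obs · Q(S₀ − S) = 0.2980 × 4188 = 1248 kg VSS/d.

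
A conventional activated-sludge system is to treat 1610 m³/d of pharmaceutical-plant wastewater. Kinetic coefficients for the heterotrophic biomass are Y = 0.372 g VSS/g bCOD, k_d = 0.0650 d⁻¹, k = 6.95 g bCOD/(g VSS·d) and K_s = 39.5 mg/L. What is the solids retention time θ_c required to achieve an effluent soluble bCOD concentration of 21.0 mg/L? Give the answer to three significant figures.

θ_c ≈ 1.20 d

At the target effluent, Y k S/(K_s+S) = 0.372×6.95×21.0/60.50 = 0.8974 d⁻¹.
Then 1/θ_c = μ − k_d = 0.8974 − 0.0650 = 0.8324 d⁻¹, giving θ_c = 1.201 d.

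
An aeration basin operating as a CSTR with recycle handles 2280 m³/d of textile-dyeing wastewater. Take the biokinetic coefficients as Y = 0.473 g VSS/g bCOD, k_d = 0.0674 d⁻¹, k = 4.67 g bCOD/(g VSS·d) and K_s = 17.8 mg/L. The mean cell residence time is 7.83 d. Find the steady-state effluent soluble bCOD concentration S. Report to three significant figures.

S ≈ 1.72 mg/L

For a completely mixed reactor with recycle the Lawrence–McCarty relation gives S = K_s·(1 + k_d·θ_c) / [θ_c·(Y·k − k_d) − 1] = 17.8 × (1 + 0.0674 × 7.83) / [7.83 × (0.473 × 4.67 − 0.0674) − 1] = 27.19 / 15.77 = 1.725 mg/L.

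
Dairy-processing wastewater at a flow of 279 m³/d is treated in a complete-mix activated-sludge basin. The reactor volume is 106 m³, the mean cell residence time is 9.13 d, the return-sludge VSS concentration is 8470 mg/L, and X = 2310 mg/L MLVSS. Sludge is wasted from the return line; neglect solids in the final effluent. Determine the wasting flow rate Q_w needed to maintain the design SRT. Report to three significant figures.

Q_w ≈ 3.17 m³/d

θ_c = V·X/(Q_w·X_r) when wasting from the recycle, so Q_w = V·X/(θ_c·X_r) = 106.0 × 2310 / (9.13 × 8470) = 3.166 m³/d.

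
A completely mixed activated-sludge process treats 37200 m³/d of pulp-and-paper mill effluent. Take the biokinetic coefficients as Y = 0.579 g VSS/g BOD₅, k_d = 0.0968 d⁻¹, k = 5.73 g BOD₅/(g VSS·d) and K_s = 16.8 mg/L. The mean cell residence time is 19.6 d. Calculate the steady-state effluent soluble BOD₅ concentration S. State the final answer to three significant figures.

S ≈ 0.783 mg/L

Effluent substrate depends only on kinetics and SRT: S = K_s(1 + k_d θ_c) / [θ_c(Yk − k_d) − 1] = 16.8 × (1 + 0.0968 × 19.6) / [19.6 × (0.579 × 5.73 − 0.0968) − 1] = 48.67 / 62.13 = 0.7834 mg/L.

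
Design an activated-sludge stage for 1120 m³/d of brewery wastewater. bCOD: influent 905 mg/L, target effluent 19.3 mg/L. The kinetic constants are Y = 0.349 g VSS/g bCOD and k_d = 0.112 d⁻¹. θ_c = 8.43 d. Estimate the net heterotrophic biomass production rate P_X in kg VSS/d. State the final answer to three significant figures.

P_X ≈ 178 kg VSS/d

The observed yield is Y_obs = Y/(1 + k_d·θ_c) = 0.349 / (1 + 0.112 × 8.43) = 0.349 / 1.944 = 0.1795 g VSS per g bCOD removed.
ΔS = 905 − 19.3 = 885.7 mg/L, so the substrate removal rate is 1120 × 885.7/1000 = 992.0 kg bCOD/d.
Net biomass production P_X = Y_obs × Q·(S₀ − S) = 0.1795 × 992.0 = 178.1 kg VSS/d.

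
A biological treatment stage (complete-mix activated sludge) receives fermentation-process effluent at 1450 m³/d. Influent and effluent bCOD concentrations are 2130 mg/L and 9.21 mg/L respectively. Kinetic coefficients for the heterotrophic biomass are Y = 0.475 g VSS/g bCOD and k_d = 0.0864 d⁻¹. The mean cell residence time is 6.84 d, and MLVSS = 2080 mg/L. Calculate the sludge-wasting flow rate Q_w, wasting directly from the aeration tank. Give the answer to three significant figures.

Q_w ≈ 441 m³/d

From the SRT design equation V = Y Q (S₀−S) θ_c / [X (1 + k_d θ_c)] = 0.475 × 1450 × (2130 − 9.21) × 6.84 / [2080 × (1 + 0.0864 × 6.84)] = 9.99×10^6 / 3309 = 3019 m³.
Wasting from the aeration tank: Q_w = V / θ_c = 3019 / 6.84 = 441.4 m³/d.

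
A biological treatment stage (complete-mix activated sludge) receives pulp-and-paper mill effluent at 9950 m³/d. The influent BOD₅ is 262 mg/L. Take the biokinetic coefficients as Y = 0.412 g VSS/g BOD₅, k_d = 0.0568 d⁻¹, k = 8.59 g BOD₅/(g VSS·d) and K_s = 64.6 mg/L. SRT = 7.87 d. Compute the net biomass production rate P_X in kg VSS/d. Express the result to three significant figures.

Effluent substrate depends only on kinetics and SRT: S = K_s(1 + k_d θ_c) / [θ_c(Yk − k_d) − 1] = 64.6 × (1 + 0.0568 × 7.87) / [7.87 × (0.412 × 8.59 − 0.0568) − 1] = 93.48 / 26.41 = 3.540 mg/L.
The observed yield is Y_obs = Y/(1 + k_d·θ_c) = 0.412 / (1 + 0.0568 × 7.87) = 0.412 / 1.447 = 0.2847 g VSS per g BOD₅ removed.
Substrate removed = Q·(S₀ − S) = 9950 m³/d × (262 − 3.54) g/m³ = 2.57×10^6 g/d = 2572 kg/d.
Net biomass production P_X = Y_obs × Q·(S₀ − S) = 0.2847 × 2572 = 732.2 kg VSS/d.

P_X ≈ 732 kg VSS/d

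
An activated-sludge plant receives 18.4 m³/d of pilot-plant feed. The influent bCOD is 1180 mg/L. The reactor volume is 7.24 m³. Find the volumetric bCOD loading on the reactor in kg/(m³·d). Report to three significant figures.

Volumetric loading L_v = Q·S₀ / V = 18.4 × 1180 g/m³ / 7.240 m³ = 2999 g/(m³·d) = 2.999 kg bCOD/(m³·d).

L_v ≈ 3.00 kg bCOD/(m³·d)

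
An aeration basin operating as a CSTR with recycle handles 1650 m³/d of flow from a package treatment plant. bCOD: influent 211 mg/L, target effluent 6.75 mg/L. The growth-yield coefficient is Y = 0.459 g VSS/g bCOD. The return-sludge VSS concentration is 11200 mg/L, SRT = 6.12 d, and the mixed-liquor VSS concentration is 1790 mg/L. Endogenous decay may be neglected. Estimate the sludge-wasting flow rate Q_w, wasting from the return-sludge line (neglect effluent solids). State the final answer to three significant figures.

Q_w ≈ 13.8 m³/d

V·X = Y·Q·ΔS·θ_c gives V = 0.459 × 1650 × (211 − 6.75) × 6.12 / 1790 = 528.9 m³.
Wasting from the return line (neglecting effluent solids): Q_w = V·X / (θ_c·X_r) = 528.9 × 1790 / (6.12 × 11200) = 13.81 m³/d.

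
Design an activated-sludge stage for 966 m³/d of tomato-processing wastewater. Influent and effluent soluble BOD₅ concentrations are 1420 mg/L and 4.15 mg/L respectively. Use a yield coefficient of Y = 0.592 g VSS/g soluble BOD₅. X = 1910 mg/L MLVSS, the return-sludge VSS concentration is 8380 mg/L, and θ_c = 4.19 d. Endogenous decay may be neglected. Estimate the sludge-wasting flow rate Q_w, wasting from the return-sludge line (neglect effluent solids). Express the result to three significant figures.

Q_w ≈ 96.6 m³/d

Biomass mass balance (decay neglected): V·X = Y·Q·(S₀ − S)·θ_c, so V = 0.592 × 966 × (1420 − 4.15) × 4.19 / 1910 = 1776 m³.
θ_c = V·X/(Q_w·X_r) when wasting from the recycle, so Q_w = V·X/(θ_c·X_r) = 1776 × 1910 / (4.19 × 8380) = 96.62 m³/d.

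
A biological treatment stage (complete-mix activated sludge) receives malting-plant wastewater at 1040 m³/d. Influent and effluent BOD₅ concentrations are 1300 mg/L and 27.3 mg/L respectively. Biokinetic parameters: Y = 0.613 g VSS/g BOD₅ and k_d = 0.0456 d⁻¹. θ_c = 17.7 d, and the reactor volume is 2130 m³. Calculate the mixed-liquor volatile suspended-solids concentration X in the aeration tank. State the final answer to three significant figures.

X ≈ 3730 mg/L

From V·X·(1 + k_d·θ_c) = Y·Q·(S₀ − S)·θ_c: X = 0.613 × 1040 × (1300 − 27.3) × 17.7 / [2130 × (1 + 0.0456 × 17.7)] = 3731 mg/L.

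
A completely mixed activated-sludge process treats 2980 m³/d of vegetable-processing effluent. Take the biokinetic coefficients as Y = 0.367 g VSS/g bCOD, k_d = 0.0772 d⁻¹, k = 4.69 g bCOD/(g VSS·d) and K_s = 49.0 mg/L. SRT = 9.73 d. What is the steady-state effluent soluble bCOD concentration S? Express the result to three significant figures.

S ≈ 5.72 mg/L

For a completely mixed reactor with recycle the Lawrence–McCarty relation gives S = K_s·(1 + k_d·θ_c) / [θ_c·(Y·k − k_d) − 1] = 49.0 × (1 + 0.0772 × 9.73) / [9.73 × (0.367 × 4.69 − 0.0772) − 1] = 85.81 / 15.00 = 5.722 mg/L.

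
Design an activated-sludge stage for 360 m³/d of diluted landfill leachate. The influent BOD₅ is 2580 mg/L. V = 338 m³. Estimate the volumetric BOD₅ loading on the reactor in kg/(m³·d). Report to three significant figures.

Volumetric loading L_v = Q·S₀ / V = 360 × 2580 g/m³ / 338.0 m³ = 2748 g/(m³·d) = 2.748 kg BOD₅/(m³·d).

L_v ≈ 2.75 kg BOD₅/(m³·d)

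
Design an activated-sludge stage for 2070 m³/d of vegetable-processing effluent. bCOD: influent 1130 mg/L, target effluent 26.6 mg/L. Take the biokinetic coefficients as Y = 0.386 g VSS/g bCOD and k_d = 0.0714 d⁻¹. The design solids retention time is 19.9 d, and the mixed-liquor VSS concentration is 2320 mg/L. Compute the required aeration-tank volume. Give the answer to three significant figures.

V ≈ 3120 m³

Rearranging the biomass balance for a CMAS with decay, V = Y·Q·ΔS·θ_c / [X·(1+k_d θ_c)] = 0.386 × 2070 × (1130 − 26.6) × 19.9 / [2320 × (1 + 0.0714 × 19.9)] = 1.75×10^7 / 5616 = 3124 m³.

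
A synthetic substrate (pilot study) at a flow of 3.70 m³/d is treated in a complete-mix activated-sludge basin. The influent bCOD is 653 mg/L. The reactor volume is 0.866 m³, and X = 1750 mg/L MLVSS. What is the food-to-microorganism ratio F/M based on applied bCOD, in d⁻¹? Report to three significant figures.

F/M = Q·S₀ / (V·X) = 3.70 × 653 / (0.8660 × 1750) = 1.594 g bCOD·(g VSS·d)⁻¹.

F/M ≈ 1.59 d⁻¹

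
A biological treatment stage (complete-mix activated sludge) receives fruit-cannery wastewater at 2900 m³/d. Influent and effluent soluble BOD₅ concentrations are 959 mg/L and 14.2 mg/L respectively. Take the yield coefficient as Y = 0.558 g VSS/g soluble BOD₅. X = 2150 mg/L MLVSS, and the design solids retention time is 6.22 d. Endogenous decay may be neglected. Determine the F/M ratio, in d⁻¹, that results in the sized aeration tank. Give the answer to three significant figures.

F/M ≈ 0.292 d⁻¹

Biomass mass balance (decay neglected): V·X = Y·Q·(S₀ − S)·θ_c, so V = 0.558 × 2900 × (959 − 14.2) × 6.22 / 2150 = 4423 m³.
Food-to-microorganism ratio F/M = Q S₀ / (V X) = 2900 × 959 / (4423 × 2150) = 0.2925 d⁻¹.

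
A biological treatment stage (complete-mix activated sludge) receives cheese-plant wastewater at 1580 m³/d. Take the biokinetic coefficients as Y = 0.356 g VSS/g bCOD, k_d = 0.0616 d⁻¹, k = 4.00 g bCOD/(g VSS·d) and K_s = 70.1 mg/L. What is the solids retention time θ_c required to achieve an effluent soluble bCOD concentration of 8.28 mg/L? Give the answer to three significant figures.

θ_c ≈ 11.3 d

From 1/θ_c = Y·k·S/(K_s + S) − k_d: Y·k·S/(K_s+S) = 0.356 × 4.00 × 8.28 / (70.1 + 8.28) = 0.1504 d⁻¹.
θ_c = 1/(μ − k_d) = 1/(0.1504 − 0.0616) = 1/0.08883 = 11.26 d.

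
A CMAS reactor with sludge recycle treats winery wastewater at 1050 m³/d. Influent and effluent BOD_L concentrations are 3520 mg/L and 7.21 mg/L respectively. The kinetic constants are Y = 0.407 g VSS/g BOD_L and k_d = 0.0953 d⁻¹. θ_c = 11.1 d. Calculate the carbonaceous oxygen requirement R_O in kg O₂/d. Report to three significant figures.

R_O ≈ 2650 kg O₂/d

Observed yield with endogenous decay: Y_obs = Y / (1 + k_d·θ_c) = 0.407 / (1 + 0.0953 × 11.1) = 0.407 / 2.058 = 0.1978 g VSS/g BOD_L.
Substrate removed = Q·(S₀ − S) = 1050 m³/d × (3520 − 7.21) g/m³ = 3.69×10^6 g/d = 3688 kg/d.
Biomass synthesised: P_X = Y_obs × 3688 = 729.5 kg VSS/d.
Carbonaceous O₂ demand = substrate oxidised − cell-mass equivalent = 3688 − 1.42 × 729.5 = 2653 kg O₂/d.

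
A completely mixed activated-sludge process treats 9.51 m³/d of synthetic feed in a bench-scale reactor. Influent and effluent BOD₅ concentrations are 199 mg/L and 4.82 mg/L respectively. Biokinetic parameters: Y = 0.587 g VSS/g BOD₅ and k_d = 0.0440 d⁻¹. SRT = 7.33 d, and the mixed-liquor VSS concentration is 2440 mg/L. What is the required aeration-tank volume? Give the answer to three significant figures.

Rearranging the biomass balance for a CMAS with decay, V = Y·Q·ΔS·θ_c / [X·(1+k_d θ_c)] = 0.587 × 9.51 × (199 − 4.82) × 7.33 / [2440 × (1 + 0.0440 × 7.33)] = 7.95×10^3 / 3227 = 2.462 m³.

V ≈ 2.46 m³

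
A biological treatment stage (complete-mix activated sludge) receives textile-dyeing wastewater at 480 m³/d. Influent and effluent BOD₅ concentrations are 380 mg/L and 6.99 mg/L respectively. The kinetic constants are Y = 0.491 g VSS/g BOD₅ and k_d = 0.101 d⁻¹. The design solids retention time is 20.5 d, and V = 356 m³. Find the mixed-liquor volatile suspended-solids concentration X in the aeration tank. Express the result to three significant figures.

From V·X·(1 + k_d·θ_c) = Y·Q·(S₀ − S)·θ_c: X = 0.491 × 480 × (380 − 6.99) × 20.5 / [356 × (1 + 0.101 × 20.5)] = 1649 mg/L.

X ≈ 1650 mg/L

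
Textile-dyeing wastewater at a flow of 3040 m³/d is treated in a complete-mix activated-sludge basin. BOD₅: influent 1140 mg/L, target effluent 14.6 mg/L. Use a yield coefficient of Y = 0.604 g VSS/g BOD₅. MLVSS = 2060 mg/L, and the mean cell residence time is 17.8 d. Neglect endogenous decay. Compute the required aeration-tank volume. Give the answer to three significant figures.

V ≈ 17900 m³

Biomass mass balance (decay neglected): V·X = Y·Q·(S₀ − S)·θ_c, so V = 0.604 × 3040 × (1140 − 14.6) × 17.8 / 2060 = 17855 m³.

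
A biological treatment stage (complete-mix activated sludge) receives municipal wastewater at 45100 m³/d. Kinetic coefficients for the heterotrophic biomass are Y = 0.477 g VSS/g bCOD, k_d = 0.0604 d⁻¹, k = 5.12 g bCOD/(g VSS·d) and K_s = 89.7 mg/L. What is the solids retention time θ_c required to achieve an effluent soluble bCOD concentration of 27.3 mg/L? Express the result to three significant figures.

From 1/θ_c = Y·k·S/(K_s + S) − k_d: Y·k·S/(K_s+S) = 0.477 × 5.12 × 27.3 / (89.7 + 27.3) = 0.5699 d⁻¹.
θ_c = 1/(μ − k_d) = 1/(0.5699 − 0.0604) = 1/0.5095 = 1.963 d.

θ_c ≈ 1.96 d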